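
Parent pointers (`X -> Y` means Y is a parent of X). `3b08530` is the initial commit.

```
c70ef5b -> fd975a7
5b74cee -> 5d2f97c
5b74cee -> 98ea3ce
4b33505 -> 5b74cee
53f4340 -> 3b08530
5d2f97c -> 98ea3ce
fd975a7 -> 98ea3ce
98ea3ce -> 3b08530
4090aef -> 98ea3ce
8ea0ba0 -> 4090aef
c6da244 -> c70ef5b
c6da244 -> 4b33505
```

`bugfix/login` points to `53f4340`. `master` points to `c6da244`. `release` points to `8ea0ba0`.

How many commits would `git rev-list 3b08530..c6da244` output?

Reachable from c6da244: {3b08530, 4b33505, 5b74cee, 5d2f97c, 98ea3ce, c6da244, c70ef5b, fd975a7}.
Reachable from 3b08530: {3b08530}.
In c6da244's history but not 3b08530's: {4b33505, 5b74cee, 5d2f97c, 98ea3ce, c6da244, c70ef5b, fd975a7} — 7 commits.

7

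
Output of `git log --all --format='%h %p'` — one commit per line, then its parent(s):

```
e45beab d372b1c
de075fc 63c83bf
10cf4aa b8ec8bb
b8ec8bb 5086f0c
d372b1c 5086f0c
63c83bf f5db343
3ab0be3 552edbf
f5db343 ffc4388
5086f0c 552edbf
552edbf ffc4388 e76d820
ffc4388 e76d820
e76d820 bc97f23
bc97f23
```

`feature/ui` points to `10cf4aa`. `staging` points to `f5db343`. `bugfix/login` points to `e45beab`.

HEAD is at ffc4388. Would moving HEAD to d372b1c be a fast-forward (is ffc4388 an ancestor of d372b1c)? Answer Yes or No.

Yes

A fast-forward from ffc4388 to d372b1c is possible iff ffc4388 is an ancestor of d372b1c.
Ancestors of d372b1c: {5086f0c, 552edbf, bc97f23, d372b1c, e76d820, ffc4388}.
ffc4388 is among them, so fast-forward is possible.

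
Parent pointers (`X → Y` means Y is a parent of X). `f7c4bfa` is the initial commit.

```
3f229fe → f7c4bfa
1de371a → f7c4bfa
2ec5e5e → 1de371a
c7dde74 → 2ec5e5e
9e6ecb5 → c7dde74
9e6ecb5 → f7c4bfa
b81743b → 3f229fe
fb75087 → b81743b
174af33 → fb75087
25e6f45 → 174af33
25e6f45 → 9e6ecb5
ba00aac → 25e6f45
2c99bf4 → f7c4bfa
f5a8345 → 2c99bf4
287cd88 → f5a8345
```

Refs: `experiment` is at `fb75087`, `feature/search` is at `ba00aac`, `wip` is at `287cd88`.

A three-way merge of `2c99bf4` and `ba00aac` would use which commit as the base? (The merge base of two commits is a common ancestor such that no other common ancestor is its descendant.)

f7c4bfa

Ancestors of 2c99bf4: {2c99bf4, f7c4bfa}.
Ancestors of ba00aac: {174af33, 1de371a, 25e6f45, 2ec5e5e, 3f229fe, 9e6ecb5, b81743b, ba00aac, c7dde74, f7c4bfa, fb75087}.
Common ancestors: {f7c4bfa}.
The only common ancestor is f7c4bfa, so it is the merge base.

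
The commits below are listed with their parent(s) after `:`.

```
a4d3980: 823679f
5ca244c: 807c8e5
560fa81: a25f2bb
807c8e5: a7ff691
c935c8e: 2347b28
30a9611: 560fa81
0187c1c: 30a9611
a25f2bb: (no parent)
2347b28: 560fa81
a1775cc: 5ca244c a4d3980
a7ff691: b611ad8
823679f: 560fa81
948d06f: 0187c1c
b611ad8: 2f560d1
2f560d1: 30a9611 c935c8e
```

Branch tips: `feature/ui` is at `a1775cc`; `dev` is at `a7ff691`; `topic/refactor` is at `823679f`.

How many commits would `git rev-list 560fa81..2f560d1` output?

Reachable from 2f560d1: {2347b28, 2f560d1, 30a9611, 560fa81, a25f2bb, c935c8e}.
Reachable from 560fa81: {560fa81, a25f2bb}.
In 2f560d1's history but not 560fa81's: {2347b28, 2f560d1, 30a9611, c935c8e} — 4 commits.

4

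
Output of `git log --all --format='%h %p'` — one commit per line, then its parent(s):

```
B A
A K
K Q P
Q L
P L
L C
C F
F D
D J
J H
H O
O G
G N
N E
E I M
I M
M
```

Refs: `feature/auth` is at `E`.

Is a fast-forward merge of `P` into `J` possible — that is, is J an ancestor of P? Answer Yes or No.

Yes

A fast-forward from J to P is possible iff J is an ancestor of P.
Ancestors of P: {C, D, E, F, G, H, I, J, L, M, N, O, P}.
J is among them, so fast-forward is possible.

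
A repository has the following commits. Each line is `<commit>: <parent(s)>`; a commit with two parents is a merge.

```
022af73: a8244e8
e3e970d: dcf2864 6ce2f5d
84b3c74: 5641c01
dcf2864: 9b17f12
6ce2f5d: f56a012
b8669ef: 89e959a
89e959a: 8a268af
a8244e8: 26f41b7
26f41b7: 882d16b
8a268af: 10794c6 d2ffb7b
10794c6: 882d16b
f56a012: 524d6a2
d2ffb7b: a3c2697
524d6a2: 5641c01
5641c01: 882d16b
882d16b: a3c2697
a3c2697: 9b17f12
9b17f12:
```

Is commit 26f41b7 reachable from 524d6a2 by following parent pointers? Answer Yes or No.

Ancestors of 524d6a2: {524d6a2, 5641c01, 882d16b, 9b17f12, a3c2697}.
26f41b7 is not in that set, so it is not an ancestor of 524d6a2.

No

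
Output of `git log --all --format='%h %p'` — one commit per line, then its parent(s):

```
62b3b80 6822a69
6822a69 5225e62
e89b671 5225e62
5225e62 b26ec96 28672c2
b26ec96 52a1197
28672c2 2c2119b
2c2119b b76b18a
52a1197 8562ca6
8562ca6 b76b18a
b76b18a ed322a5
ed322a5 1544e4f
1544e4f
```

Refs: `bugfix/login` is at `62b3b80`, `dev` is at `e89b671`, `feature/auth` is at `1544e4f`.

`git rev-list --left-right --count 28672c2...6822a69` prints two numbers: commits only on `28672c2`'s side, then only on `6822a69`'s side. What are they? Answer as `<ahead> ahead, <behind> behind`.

0 ahead, 5 behind

Reachable from 28672c2: {1544e4f, 28672c2, 2c2119b, b76b18a, ed322a5}.
Reachable from 6822a69: {1544e4f, 28672c2, 2c2119b, 5225e62, 52a1197, 6822a69, 8562ca6, b26ec96, b76b18a, ed322a5}.
Only in 28672c2's history (ahead): {} — 0.
Only in 6822a69's history (behind): {5225e62, 52a1197, 6822a69, 8562ca6, b26ec96} — 5.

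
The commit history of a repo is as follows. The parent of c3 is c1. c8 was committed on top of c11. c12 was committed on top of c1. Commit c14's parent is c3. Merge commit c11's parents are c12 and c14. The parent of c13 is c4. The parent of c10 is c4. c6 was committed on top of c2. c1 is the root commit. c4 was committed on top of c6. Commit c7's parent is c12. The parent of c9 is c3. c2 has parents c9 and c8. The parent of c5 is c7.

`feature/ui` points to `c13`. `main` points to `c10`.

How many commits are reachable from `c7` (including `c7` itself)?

3

Walking parent pointers from c7: reachable set = {c1, c12, c7}.
That is 3 commits.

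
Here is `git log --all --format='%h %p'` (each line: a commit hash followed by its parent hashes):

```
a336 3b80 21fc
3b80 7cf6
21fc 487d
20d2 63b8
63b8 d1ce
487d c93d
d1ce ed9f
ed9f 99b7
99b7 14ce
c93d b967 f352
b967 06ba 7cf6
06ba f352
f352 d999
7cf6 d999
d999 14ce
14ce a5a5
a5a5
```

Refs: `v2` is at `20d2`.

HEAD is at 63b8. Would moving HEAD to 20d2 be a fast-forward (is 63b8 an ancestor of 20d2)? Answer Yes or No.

Yes

A fast-forward from 63b8 to 20d2 is possible iff 63b8 is an ancestor of 20d2.
Ancestors of 20d2: {14ce, 20d2, 63b8, 99b7, a5a5, d1ce, ed9f}.
63b8 is among them, so fast-forward is possible.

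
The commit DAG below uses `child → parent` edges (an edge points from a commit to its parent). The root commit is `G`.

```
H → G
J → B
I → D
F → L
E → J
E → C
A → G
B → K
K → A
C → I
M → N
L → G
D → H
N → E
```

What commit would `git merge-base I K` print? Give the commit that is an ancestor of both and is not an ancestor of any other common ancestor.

G

Ancestors of I: {D, G, H, I}.
Ancestors of K: {A, G, K}.
Common ancestors: {G}.
The only common ancestor is G, so it is the merge base.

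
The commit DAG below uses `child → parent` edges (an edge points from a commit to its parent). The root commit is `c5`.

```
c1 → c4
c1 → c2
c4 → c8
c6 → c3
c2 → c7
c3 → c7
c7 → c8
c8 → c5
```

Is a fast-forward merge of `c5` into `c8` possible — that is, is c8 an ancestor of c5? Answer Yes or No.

No

A fast-forward from c8 to c5 is possible iff c8 is an ancestor of c5.
Ancestors of c5: {c5}.
c8 is not among them, so fast-forward is not possible.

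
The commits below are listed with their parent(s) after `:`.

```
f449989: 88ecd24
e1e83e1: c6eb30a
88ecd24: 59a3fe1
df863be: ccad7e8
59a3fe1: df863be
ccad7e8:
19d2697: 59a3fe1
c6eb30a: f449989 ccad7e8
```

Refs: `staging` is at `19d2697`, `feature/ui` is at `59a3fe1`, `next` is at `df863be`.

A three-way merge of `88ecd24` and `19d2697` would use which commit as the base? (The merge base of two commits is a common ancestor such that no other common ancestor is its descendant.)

59a3fe1

Ancestors of 88ecd24: {59a3fe1, 88ecd24, ccad7e8, df863be}.
Ancestors of 19d2697: {19d2697, 59a3fe1, ccad7e8, df863be}.
Common ancestors: {59a3fe1, ccad7e8, df863be}.
Among these, 59a3fe1 is not an ancestor of any other common ancestor — it is the merge base.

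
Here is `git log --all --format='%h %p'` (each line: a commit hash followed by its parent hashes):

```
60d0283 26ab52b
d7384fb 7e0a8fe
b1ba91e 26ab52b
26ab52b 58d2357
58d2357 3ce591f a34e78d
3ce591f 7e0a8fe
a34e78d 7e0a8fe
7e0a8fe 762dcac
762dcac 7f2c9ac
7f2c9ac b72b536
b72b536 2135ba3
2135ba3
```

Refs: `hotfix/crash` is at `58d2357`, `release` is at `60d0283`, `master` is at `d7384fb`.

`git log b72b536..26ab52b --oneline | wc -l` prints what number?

Reachable from 26ab52b: {2135ba3, 26ab52b, 3ce591f, 58d2357, 762dcac, 7e0a8fe, 7f2c9ac, a34e78d, b72b536}.
Reachable from b72b536: {2135ba3, b72b536}.
In 26ab52b's history but not b72b536's: {26ab52b, 3ce591f, 58d2357, 762dcac, 7e0a8fe, 7f2c9ac, a34e78d} — 7 commits.

7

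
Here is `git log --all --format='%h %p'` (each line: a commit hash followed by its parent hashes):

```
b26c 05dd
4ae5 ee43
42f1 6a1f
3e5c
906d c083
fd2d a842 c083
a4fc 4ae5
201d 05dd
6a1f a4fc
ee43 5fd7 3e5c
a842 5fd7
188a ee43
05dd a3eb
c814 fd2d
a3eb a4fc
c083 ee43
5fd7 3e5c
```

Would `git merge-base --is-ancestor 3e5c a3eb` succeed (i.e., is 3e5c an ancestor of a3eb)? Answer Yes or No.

Yes

Ancestors of a3eb (commits reachable by following parents): {3e5c, 4ae5, 5fd7, a3eb, a4fc, ee43}.
3e5c is in that set, so it is an ancestor of a3eb.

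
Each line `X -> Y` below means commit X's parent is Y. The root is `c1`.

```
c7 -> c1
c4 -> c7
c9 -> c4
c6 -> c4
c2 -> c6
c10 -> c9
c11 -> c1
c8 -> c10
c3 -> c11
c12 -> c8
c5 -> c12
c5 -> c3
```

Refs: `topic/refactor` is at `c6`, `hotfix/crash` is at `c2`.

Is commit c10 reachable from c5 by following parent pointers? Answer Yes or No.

Ancestors of c5 (commits reachable by following parents): {c1, c10, c11, c12, c3, c4, c5, c7, c8, c9}.
c10 is in that set, so it is an ancestor of c5.

Yes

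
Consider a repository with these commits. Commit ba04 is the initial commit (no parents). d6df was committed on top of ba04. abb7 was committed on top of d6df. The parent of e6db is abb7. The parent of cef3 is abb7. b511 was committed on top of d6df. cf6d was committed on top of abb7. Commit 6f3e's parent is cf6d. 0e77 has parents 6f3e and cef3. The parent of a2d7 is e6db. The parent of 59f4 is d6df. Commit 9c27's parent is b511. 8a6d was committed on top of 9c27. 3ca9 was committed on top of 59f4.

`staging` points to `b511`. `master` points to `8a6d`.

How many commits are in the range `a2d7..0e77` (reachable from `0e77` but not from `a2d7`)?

4

Reachable from 0e77: {0e77, 6f3e, abb7, ba04, cef3, cf6d, d6df}.
Reachable from a2d7: {a2d7, abb7, ba04, d6df, e6db}.
In 0e77's history but not a2d7's: {0e77, 6f3e, cef3, cf6d} — 4 commits.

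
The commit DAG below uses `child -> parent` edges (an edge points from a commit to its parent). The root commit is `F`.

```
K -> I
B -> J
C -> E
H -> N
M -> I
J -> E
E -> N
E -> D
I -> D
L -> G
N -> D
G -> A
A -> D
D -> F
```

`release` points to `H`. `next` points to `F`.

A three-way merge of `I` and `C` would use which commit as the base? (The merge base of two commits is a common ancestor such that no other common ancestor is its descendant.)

D

Ancestors of I: {D, F, I}.
Ancestors of C: {C, D, E, F, N}.
Common ancestors: {D, F}.
Among these, D is not an ancestor of any other common ancestor — it is the merge base.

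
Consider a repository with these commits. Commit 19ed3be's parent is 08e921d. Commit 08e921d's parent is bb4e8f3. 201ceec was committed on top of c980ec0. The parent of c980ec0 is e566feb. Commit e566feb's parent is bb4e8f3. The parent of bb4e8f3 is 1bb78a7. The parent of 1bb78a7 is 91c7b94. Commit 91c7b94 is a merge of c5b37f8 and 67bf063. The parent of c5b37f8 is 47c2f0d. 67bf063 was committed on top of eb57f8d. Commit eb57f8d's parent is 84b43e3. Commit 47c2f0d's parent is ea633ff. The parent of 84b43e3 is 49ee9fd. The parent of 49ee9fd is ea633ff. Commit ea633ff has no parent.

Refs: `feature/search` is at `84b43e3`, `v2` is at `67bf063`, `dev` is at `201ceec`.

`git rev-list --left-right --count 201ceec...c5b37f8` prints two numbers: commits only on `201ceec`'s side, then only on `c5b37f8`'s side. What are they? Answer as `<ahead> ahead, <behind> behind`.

10 ahead, 0 behind

Reachable from 201ceec: {1bb78a7, 201ceec, 47c2f0d, 49ee9fd, 67bf063, 84b43e3, 91c7b94, bb4e8f3, c5b37f8, c980ec0, e566feb, ea633ff, eb57f8d}.
Reachable from c5b37f8: {47c2f0d, c5b37f8, ea633ff}.
Only in 201ceec's history (ahead): {1bb78a7, 201ceec, 49ee9fd, 67bf063, 84b43e3, 91c7b94, bb4e8f3, c980ec0, e566feb, eb57f8d} — 10.
Only in c5b37f8's history (behind): {} — 0.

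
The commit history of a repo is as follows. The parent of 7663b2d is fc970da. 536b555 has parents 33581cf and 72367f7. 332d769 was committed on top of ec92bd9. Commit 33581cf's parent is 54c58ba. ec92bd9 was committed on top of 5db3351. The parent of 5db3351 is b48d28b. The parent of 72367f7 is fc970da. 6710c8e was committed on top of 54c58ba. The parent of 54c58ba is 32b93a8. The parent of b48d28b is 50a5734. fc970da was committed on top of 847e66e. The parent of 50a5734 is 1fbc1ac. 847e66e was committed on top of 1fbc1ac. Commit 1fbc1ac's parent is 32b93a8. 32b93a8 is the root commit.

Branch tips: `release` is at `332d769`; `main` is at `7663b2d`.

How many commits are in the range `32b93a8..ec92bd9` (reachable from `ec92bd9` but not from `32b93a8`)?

Reachable from ec92bd9: {1fbc1ac, 32b93a8, 50a5734, 5db3351, b48d28b, ec92bd9}.
Reachable from 32b93a8: {32b93a8}.
In ec92bd9's history but not 32b93a8's: {1fbc1ac, 50a5734, 5db3351, b48d28b, ec92bd9} — 5 commits.

5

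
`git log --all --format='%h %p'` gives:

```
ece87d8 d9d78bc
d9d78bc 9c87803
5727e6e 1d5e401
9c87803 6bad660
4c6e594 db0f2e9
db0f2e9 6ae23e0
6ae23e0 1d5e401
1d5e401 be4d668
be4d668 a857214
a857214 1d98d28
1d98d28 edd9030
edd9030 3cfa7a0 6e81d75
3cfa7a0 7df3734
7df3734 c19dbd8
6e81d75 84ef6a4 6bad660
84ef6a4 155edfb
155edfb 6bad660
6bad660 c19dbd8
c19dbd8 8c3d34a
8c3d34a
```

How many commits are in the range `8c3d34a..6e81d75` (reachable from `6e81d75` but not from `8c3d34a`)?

Reachable from 6e81d75: {155edfb, 6bad660, 6e81d75, 84ef6a4, 8c3d34a, c19dbd8}.
Reachable from 8c3d34a: {8c3d34a}.
In 6e81d75's history but not 8c3d34a's: {155edfb, 6bad660, 6e81d75, 84ef6a4, c19dbd8} — 5 commits.

5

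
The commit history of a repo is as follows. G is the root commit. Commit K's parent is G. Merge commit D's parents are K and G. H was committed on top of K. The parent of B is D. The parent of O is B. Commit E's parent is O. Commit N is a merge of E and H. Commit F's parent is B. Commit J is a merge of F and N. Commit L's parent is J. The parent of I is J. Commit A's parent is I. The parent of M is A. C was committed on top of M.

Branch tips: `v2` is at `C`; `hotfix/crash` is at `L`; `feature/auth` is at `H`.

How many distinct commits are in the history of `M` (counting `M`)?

Walking parent pointers from M: reachable set = {A, B, D, E, F, G, H, I, J, K, M, N, O}.
That is 13 commits.

13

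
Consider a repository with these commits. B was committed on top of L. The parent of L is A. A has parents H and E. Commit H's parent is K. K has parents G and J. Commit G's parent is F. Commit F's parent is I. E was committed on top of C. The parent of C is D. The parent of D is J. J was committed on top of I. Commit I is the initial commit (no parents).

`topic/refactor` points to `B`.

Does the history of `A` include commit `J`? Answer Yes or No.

Yes

Ancestors of A (commits reachable by following parents): {A, C, D, E, F, G, H, I, J, K}.
J is in that set, so it is an ancestor of A.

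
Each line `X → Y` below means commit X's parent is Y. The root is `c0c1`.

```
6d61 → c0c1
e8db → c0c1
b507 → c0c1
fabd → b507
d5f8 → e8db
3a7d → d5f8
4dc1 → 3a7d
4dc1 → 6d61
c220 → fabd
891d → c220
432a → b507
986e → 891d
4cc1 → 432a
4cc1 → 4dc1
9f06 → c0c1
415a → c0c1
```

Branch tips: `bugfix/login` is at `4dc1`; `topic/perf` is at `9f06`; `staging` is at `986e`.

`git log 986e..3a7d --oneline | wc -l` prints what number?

Reachable from 3a7d: {3a7d, c0c1, d5f8, e8db}.
Reachable from 986e: {891d, 986e, b507, c0c1, c220, fabd}.
In 3a7d's history but not 986e's: {3a7d, d5f8, e8db} — 3 commits.

3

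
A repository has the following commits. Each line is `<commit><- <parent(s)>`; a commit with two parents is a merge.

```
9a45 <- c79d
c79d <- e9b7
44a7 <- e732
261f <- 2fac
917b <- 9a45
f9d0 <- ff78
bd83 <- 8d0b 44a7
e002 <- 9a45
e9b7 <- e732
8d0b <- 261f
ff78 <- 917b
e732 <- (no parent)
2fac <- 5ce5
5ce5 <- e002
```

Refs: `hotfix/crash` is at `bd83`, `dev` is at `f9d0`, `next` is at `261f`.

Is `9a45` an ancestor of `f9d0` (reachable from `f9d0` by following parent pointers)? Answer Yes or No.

Ancestors of f9d0 (commits reachable by following parents): {917b, 9a45, c79d, e732, e9b7, f9d0, ff78}.
9a45 is in that set, so it is an ancestor of f9d0.

Yes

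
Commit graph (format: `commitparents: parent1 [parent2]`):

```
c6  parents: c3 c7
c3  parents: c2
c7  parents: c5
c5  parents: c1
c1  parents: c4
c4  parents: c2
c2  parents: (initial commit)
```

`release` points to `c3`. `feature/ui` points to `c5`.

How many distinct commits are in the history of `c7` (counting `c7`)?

Walking parent pointers from c7: reachable set = {c1, c2, c4, c5, c7}.
That is 5 commits.

5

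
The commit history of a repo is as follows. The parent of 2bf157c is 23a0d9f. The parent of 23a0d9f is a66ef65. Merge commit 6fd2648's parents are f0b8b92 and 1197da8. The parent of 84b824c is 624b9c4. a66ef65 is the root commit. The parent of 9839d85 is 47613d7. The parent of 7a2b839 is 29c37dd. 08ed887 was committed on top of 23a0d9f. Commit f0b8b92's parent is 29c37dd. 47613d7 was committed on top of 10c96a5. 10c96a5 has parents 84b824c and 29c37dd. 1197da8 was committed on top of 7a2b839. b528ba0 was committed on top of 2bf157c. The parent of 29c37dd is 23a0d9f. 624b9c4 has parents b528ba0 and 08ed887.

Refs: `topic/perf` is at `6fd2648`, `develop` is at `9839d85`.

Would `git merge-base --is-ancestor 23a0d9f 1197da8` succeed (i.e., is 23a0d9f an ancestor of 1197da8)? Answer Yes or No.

Yes

Ancestors of 1197da8 (commits reachable by following parents): {1197da8, 23a0d9f, 29c37dd, 7a2b839, a66ef65}.
23a0d9f is in that set, so it is an ancestor of 1197da8.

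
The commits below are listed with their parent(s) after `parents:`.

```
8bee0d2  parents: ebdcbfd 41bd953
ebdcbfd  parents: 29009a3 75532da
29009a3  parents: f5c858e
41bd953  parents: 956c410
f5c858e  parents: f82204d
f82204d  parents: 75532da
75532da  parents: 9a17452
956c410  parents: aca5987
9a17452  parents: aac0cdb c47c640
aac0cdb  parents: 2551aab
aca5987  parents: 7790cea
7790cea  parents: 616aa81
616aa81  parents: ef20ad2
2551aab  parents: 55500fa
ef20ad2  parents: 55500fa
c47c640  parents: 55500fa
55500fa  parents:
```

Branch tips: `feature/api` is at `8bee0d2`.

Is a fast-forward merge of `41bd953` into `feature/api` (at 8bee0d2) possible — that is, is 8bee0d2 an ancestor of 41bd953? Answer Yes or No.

A fast-forward from 8bee0d2 to 41bd953 is possible iff 8bee0d2 is an ancestor of 41bd953.
Ancestors of 41bd953: {41bd953, 55500fa, 616aa81, 7790cea, 956c410, aca5987, ef20ad2}.
8bee0d2 is not among them, so fast-forward is not possible.

No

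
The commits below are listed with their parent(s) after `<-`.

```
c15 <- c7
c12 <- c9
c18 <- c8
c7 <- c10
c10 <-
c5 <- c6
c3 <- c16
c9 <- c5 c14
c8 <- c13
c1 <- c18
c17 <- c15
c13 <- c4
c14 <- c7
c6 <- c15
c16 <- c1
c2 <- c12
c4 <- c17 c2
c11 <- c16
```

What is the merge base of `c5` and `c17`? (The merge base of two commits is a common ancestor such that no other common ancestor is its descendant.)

c15

Ancestors of c5: {c10, c15, c5, c6, c7}.
Ancestors of c17: {c10, c15, c17, c7}.
Common ancestors: {c10, c15, c7}.
Among these, c15 is not an ancestor of any other common ancestor — it is the merge base.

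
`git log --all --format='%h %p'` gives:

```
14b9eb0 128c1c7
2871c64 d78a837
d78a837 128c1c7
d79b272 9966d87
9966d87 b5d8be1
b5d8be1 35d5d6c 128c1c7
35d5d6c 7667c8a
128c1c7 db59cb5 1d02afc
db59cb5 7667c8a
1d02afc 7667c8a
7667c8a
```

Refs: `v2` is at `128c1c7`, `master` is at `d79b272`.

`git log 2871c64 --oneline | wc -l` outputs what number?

6

Walking parent pointers from 2871c64: reachable set = {128c1c7, 1d02afc, 2871c64, 7667c8a, d78a837, db59cb5}.
That is 6 commits.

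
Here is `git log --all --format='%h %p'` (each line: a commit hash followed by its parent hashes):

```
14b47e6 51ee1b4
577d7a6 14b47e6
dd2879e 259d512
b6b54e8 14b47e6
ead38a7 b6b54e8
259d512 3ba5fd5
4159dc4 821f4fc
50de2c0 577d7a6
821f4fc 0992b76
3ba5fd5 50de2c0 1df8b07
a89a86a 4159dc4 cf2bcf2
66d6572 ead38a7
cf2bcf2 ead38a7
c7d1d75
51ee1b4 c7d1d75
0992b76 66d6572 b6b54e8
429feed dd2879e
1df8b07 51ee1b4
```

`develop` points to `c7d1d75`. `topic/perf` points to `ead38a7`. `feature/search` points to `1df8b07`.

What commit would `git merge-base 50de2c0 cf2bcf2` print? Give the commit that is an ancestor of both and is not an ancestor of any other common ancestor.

Ancestors of 50de2c0: {14b47e6, 50de2c0, 51ee1b4, 577d7a6, c7d1d75}.
Ancestors of cf2bcf2: {14b47e6, 51ee1b4, b6b54e8, c7d1d75, cf2bcf2, ead38a7}.
Common ancestors: {14b47e6, 51ee1b4, c7d1d75}.
Among these, 14b47e6 is not an ancestor of any other common ancestor — it is the merge base.

14b47e6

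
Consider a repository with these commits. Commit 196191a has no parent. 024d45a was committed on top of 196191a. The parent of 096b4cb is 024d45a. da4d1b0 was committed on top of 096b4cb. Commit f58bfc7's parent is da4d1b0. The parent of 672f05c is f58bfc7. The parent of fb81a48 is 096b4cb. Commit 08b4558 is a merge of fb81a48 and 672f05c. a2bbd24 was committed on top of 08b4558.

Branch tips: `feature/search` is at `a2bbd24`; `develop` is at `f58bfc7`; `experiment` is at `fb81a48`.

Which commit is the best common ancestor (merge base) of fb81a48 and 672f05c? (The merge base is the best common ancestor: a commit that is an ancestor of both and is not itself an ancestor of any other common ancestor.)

096b4cb

Ancestors of fb81a48: {024d45a, 096b4cb, 196191a, fb81a48}.
Ancestors of 672f05c: {024d45a, 096b4cb, 196191a, 672f05c, da4d1b0, f58bfc7}.
Common ancestors: {024d45a, 096b4cb, 196191a}.
Among these, 096b4cb is not an ancestor of any other common ancestor — it is the merge base.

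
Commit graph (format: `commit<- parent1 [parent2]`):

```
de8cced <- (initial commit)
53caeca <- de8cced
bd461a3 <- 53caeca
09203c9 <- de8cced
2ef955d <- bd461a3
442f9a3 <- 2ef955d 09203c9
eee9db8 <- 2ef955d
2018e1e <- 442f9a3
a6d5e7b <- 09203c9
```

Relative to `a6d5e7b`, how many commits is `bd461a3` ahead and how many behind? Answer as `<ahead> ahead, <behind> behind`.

2 ahead, 2 behind

Reachable from bd461a3: {53caeca, bd461a3, de8cced}.
Reachable from a6d5e7b: {09203c9, a6d5e7b, de8cced}.
Only in bd461a3's history (ahead): {53caeca, bd461a3} — 2.
Only in a6d5e7b's history (behind): {09203c9, a6d5e7b} — 2.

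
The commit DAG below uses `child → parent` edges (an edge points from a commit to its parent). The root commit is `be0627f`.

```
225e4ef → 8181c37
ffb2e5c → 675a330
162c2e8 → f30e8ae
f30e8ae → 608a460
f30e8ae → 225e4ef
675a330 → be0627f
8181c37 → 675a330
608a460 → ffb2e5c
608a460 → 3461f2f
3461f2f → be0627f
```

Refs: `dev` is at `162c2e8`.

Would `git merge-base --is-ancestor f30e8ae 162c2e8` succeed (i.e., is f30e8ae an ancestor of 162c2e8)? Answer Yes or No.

Yes

Ancestors of 162c2e8 (commits reachable by following parents): {162c2e8, 225e4ef, 3461f2f, 608a460, 675a330, 8181c37, be0627f, f30e8ae, ffb2e5c}.
f30e8ae is in that set, so it is an ancestor of 162c2e8.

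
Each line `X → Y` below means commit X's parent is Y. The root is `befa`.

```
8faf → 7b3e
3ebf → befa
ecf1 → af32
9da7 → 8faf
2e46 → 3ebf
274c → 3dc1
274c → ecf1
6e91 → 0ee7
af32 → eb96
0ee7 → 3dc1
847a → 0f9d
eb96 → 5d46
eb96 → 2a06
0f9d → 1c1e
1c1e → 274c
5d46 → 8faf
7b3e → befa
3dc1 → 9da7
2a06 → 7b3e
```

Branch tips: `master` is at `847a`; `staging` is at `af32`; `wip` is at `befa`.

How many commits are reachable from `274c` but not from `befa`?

Reachable from 274c: {274c, 2a06, 3dc1, 5d46, 7b3e, 8faf, 9da7, af32, befa, eb96, ecf1}.
Reachable from befa: {befa}.
In 274c's history but not befa's: {274c, 2a06, 3dc1, 5d46, 7b3e, 8faf, 9da7, af32, eb96, ecf1} — 10 commits.

10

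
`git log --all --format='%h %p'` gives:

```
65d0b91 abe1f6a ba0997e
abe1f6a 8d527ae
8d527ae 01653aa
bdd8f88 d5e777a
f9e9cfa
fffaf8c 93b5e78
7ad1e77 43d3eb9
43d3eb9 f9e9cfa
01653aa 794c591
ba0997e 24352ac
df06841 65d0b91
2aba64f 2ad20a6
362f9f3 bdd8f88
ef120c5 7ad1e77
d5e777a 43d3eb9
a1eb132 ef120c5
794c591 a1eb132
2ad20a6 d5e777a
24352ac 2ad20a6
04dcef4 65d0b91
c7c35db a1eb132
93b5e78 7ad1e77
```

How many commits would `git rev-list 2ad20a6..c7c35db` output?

Reachable from c7c35db: {43d3eb9, 7ad1e77, a1eb132, c7c35db, ef120c5, f9e9cfa}.
Reachable from 2ad20a6: {2ad20a6, 43d3eb9, d5e777a, f9e9cfa}.
In c7c35db's history but not 2ad20a6's: {7ad1e77, a1eb132, c7c35db, ef120c5} — 4 commits.

4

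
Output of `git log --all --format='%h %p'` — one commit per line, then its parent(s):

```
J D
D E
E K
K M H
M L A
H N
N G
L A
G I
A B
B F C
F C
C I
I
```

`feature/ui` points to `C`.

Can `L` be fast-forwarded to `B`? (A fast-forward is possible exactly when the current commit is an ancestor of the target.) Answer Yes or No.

No

A fast-forward from L to B is possible iff L is an ancestor of B.
Ancestors of B: {B, C, F, I}.
L is not among them, so fast-forward is not possible.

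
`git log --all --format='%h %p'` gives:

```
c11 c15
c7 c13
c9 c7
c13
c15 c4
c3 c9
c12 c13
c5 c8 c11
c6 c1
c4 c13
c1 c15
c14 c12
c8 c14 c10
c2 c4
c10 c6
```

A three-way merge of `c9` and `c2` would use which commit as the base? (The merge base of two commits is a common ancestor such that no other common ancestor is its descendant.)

c13

Ancestors of c9: {c13, c7, c9}.
Ancestors of c2: {c13, c2, c4}.
Common ancestors: {c13}.
The only common ancestor is c13, so it is the merge base.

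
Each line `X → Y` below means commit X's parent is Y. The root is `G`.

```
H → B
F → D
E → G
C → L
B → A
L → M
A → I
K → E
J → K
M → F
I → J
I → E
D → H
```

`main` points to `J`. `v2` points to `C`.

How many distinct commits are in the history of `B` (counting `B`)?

7

Walking parent pointers from B: reachable set = {A, B, E, G, I, J, K}.
That is 7 commits.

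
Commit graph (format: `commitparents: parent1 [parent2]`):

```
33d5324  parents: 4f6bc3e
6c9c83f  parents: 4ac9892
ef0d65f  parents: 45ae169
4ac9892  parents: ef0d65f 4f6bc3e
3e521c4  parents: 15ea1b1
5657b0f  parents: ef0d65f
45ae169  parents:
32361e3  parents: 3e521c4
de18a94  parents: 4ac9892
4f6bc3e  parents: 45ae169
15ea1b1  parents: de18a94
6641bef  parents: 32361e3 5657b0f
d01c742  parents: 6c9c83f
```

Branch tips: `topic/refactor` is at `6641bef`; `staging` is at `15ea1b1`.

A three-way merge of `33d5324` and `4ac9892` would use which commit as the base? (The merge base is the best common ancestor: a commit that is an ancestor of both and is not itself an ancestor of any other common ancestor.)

Ancestors of 33d5324: {33d5324, 45ae169, 4f6bc3e}.
Ancestors of 4ac9892: {45ae169, 4ac9892, 4f6bc3e, ef0d65f}.
Common ancestors: {45ae169, 4f6bc3e}.
Among these, 4f6bc3e is not an ancestor of any other common ancestor — it is the merge base.

4f6bc3e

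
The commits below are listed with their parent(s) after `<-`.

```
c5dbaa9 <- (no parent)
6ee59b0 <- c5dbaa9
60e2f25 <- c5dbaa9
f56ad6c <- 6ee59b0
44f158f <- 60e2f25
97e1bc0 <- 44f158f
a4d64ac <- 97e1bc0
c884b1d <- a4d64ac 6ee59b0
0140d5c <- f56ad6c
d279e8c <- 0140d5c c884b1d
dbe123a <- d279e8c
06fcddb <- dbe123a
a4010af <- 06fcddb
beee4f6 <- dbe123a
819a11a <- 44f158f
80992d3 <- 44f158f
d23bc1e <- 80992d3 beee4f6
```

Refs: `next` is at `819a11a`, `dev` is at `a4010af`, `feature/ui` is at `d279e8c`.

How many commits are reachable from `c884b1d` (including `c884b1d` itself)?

7

Walking parent pointers from c884b1d: reachable set = {44f158f, 60e2f25, 6ee59b0, 97e1bc0, a4d64ac, c5dbaa9, c884b1d}.
That is 7 commits.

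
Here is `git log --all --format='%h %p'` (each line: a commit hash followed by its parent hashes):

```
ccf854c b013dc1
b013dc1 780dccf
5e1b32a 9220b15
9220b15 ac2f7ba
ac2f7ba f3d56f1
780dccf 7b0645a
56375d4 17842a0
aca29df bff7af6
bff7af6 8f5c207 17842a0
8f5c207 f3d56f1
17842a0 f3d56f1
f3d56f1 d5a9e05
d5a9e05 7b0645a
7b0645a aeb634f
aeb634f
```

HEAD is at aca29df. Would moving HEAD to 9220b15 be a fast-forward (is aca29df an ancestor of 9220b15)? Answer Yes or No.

A fast-forward from aca29df to 9220b15 is possible iff aca29df is an ancestor of 9220b15.
Ancestors of 9220b15: {7b0645a, 9220b15, ac2f7ba, aeb634f, d5a9e05, f3d56f1}.
aca29df is not among them, so fast-forward is not possible.

No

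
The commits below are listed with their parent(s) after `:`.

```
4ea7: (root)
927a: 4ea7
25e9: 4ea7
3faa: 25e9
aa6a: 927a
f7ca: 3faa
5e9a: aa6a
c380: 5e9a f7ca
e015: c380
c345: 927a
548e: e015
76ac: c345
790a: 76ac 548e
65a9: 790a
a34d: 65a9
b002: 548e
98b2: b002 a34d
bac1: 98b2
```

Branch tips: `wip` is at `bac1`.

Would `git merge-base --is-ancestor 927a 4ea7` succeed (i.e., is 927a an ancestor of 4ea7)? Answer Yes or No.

No

Ancestors of 4ea7: {4ea7}.
927a is not in that set, so it is not an ancestor of 4ea7.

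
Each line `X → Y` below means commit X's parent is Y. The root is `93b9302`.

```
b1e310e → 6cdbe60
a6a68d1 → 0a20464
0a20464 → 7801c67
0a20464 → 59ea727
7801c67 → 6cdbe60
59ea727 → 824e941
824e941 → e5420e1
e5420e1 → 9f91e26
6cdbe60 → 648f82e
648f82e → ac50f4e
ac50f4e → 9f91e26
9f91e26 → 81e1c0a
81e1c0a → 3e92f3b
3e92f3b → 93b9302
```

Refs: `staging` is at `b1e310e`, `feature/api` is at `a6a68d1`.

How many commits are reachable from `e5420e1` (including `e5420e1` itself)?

5

Walking parent pointers from e5420e1: reachable set = {3e92f3b, 81e1c0a, 93b9302, 9f91e26, e5420e1}.
That is 5 commits.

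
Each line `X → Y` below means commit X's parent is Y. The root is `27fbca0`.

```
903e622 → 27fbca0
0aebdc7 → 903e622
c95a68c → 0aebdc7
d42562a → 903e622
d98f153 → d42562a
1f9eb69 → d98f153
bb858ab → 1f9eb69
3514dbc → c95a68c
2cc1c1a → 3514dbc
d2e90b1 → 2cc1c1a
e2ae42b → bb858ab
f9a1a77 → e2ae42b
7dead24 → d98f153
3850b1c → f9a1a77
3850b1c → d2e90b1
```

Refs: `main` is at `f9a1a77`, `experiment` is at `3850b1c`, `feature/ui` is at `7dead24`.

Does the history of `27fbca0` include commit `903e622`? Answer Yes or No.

Ancestors of 27fbca0: {27fbca0}.
903e622 is not in that set, so it is not an ancestor of 27fbca0.

No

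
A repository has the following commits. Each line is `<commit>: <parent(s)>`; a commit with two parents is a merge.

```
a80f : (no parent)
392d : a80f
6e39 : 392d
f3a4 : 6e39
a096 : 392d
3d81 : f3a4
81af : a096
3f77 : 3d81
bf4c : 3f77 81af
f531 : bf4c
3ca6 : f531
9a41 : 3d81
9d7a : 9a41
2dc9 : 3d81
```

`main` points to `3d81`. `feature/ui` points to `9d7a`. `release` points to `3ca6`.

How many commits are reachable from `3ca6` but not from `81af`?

Reachable from 3ca6: {392d, 3ca6, 3d81, 3f77, 6e39, 81af, a096, a80f, bf4c, f3a4, f531}.
Reachable from 81af: {392d, 81af, a096, a80f}.
In 3ca6's history but not 81af's: {3ca6, 3d81, 3f77, 6e39, bf4c, f3a4, f531} — 7 commits.

7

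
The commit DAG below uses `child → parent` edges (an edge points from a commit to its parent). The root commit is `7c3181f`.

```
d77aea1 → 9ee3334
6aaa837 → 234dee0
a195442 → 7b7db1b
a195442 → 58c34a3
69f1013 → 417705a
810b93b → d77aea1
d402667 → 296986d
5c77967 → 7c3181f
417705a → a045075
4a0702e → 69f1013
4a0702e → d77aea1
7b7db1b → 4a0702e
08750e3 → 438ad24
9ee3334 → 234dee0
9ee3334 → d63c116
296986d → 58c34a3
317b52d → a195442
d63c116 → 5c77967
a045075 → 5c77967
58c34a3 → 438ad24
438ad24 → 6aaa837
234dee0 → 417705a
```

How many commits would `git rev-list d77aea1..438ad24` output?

Reachable from 438ad24: {234dee0, 417705a, 438ad24, 5c77967, 6aaa837, 7c3181f, a045075}.
Reachable from d77aea1: {234dee0, 417705a, 5c77967, 7c3181f, 9ee3334, a045075, d63c116, d77aea1}.
In 438ad24's history but not d77aea1's: {438ad24, 6aaa837} — 2 commits.

2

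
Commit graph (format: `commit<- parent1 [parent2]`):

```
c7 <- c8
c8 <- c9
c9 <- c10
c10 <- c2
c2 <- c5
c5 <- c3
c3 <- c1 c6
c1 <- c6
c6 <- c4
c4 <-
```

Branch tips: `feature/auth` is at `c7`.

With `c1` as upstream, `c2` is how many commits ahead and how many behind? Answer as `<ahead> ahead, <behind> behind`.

3 ahead, 0 behind

Reachable from c2: {c1, c2, c3, c4, c5, c6}.
Reachable from c1: {c1, c4, c6}.
Only in c2's history (ahead): {c2, c3, c5} — 3.
Only in c1's history (behind): {} — 0.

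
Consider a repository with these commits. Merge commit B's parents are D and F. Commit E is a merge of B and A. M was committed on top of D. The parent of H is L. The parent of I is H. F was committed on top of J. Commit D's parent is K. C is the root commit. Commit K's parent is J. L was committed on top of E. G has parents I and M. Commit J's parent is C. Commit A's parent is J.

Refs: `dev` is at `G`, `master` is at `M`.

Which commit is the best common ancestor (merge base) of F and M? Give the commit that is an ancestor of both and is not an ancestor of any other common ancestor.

J

Ancestors of F: {C, F, J}.
Ancestors of M: {C, D, J, K, M}.
Common ancestors: {C, J}.
Among these, J is not an ancestor of any other common ancestor — it is the merge base.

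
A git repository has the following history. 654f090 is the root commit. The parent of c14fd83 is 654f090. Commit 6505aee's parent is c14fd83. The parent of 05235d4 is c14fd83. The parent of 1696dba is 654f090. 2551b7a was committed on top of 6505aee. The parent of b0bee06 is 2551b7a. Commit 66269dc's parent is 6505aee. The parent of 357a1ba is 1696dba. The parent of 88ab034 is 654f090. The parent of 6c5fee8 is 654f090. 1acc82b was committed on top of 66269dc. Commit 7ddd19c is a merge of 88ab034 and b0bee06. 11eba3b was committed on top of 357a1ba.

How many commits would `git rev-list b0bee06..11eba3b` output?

Reachable from 11eba3b: {11eba3b, 1696dba, 357a1ba, 654f090}.
Reachable from b0bee06: {2551b7a, 6505aee, 654f090, b0bee06, c14fd83}.
In 11eba3b's history but not b0bee06's: {11eba3b, 1696dba, 357a1ba} — 3 commits.

3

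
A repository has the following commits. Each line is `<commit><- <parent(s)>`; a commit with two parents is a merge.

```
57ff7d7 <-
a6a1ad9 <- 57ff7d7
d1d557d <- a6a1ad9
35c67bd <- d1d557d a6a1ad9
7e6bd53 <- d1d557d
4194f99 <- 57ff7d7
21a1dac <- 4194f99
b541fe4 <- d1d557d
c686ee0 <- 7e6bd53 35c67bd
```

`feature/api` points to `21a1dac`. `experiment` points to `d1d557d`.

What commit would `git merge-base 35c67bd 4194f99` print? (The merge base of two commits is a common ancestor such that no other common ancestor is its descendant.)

Ancestors of 35c67bd: {35c67bd, 57ff7d7, a6a1ad9, d1d557d}.
Ancestors of 4194f99: {4194f99, 57ff7d7}.
Common ancestors: {57ff7d7}.
The only common ancestor is 57ff7d7, so it is the merge base.

57ff7d7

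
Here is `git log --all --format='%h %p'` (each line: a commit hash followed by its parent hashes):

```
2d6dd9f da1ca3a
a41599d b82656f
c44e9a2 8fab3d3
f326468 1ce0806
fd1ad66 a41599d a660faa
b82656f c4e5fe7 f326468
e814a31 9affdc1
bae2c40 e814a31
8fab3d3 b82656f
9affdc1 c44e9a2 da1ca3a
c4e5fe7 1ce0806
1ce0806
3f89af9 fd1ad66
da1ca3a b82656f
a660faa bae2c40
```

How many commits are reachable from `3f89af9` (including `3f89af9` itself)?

14

Walking parent pointers from 3f89af9: reachable set = {1ce0806, 3f89af9, 8fab3d3, 9affdc1, a41599d, a660faa, b82656f, bae2c40, c44e9a2, c4e5fe7, da1ca3a, e814a31, f326468, fd1ad66}.
That is 14 commits.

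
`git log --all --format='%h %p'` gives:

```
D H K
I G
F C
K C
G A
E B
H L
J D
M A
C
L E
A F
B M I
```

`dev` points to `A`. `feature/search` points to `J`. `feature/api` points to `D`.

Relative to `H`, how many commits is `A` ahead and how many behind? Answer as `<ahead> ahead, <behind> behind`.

Reachable from A: {A, C, F}.
Reachable from H: {A, B, C, E, F, G, H, I, L, M}.
Only in A's history (ahead): {} — 0.
Only in H's history (behind): {B, E, G, H, I, L, M} — 7.

0 ahead, 7 behind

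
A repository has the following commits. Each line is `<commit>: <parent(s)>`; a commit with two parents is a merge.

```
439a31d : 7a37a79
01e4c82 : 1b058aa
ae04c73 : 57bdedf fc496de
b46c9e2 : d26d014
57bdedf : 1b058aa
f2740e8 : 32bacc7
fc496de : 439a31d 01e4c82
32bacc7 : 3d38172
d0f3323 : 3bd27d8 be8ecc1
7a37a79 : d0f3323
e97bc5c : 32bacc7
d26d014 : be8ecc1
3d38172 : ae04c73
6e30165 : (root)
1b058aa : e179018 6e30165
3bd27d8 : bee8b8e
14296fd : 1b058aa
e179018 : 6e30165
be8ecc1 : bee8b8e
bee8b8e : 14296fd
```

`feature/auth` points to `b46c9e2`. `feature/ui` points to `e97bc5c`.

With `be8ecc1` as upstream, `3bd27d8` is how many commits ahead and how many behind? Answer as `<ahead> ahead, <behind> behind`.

Reachable from 3bd27d8: {14296fd, 1b058aa, 3bd27d8, 6e30165, bee8b8e, e179018}.
Reachable from be8ecc1: {14296fd, 1b058aa, 6e30165, be8ecc1, bee8b8e, e179018}.
Only in 3bd27d8's history (ahead): {3bd27d8} — 1.
Only in be8ecc1's history (behind): {be8ecc1} — 1.

1 ahead, 1 behind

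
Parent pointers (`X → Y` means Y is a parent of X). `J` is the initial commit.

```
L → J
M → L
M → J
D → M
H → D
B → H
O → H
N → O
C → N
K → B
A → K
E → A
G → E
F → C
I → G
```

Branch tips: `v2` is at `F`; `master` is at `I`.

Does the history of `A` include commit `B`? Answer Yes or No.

Yes

Ancestors of A (commits reachable by following parents): {A, B, D, H, J, K, L, M}.
B is in that set, so it is an ancestor of A.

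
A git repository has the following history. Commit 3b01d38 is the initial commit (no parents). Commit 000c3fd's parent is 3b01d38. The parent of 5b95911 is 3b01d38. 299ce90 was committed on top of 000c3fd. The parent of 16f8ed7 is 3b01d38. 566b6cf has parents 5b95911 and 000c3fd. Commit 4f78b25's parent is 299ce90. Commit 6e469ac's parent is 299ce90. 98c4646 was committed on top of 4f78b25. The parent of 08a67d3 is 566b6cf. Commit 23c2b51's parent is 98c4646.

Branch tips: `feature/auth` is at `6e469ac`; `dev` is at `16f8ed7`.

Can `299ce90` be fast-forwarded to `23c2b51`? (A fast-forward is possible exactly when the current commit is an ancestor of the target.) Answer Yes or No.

A fast-forward from 299ce90 to 23c2b51 is possible iff 299ce90 is an ancestor of 23c2b51.
Ancestors of 23c2b51: {000c3fd, 23c2b51, 299ce90, 3b01d38, 4f78b25, 98c4646}.
299ce90 is among them, so fast-forward is possible.

Yes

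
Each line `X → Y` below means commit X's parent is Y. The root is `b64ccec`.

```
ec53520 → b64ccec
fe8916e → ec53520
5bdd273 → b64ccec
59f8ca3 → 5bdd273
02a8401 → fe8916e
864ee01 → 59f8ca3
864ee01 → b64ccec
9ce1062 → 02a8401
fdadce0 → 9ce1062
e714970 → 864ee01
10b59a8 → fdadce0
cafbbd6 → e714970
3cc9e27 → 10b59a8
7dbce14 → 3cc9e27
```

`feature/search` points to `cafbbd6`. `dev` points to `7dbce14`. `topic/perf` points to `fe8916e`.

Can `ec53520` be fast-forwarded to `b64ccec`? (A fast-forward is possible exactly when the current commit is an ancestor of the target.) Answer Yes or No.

A fast-forward from ec53520 to b64ccec is possible iff ec53520 is an ancestor of b64ccec.
Ancestors of b64ccec: {b64ccec}.
ec53520 is not among them, so fast-forward is not possible.

No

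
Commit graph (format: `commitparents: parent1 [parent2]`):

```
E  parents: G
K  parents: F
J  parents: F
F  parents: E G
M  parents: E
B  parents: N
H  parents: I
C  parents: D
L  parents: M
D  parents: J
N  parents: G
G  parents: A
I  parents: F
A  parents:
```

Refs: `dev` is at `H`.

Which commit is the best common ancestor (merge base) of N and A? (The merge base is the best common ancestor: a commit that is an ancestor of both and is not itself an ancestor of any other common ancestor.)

Ancestors of N: {A, G, N}.
Ancestors of A: {A}.
Common ancestors: {A}.
The only common ancestor is A, so it is the merge base.

A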